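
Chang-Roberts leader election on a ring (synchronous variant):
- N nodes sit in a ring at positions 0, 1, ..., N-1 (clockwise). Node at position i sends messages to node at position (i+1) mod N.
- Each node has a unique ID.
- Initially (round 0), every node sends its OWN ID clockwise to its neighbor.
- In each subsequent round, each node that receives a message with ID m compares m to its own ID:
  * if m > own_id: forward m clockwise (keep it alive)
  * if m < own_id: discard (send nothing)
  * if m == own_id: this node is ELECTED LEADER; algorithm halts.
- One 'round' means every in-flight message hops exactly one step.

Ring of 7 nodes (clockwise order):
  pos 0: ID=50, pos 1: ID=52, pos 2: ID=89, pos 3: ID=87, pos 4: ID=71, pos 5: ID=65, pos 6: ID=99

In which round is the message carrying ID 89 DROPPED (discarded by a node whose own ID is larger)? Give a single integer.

Round 1: pos1(id52) recv 50: drop; pos2(id89) recv 52: drop; pos3(id87) recv 89: fwd; pos4(id71) recv 87: fwd; pos5(id65) recv 71: fwd; pos6(id99) recv 65: drop; pos0(id50) recv 99: fwd
Round 2: pos4(id71) recv 89: fwd; pos5(id65) recv 87: fwd; pos6(id99) recv 71: drop; pos1(id52) recv 99: fwd
Round 3: pos5(id65) recv 89: fwd; pos6(id99) recv 87: drop; pos2(id89) recv 99: fwd
Round 4: pos6(id99) recv 89: drop; pos3(id87) recv 99: fwd
Round 5: pos4(id71) recv 99: fwd
Round 6: pos5(id65) recv 99: fwd
Round 7: pos6(id99) recv 99: ELECTED
Message ID 89 originates at pos 2; dropped at pos 6 in round 4

Answer: 4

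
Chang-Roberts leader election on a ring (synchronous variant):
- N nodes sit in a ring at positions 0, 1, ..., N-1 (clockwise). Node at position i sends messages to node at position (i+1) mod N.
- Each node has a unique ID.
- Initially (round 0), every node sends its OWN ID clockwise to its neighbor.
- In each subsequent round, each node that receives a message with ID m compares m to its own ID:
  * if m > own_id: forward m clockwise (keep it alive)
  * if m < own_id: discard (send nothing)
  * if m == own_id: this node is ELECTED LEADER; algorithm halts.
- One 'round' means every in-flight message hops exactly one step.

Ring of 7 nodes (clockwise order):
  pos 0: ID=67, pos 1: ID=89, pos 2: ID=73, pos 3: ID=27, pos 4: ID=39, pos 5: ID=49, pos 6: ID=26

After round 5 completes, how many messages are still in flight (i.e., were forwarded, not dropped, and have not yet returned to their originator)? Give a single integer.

Answer: 2

Derivation:
Round 1: pos1(id89) recv 67: drop; pos2(id73) recv 89: fwd; pos3(id27) recv 73: fwd; pos4(id39) recv 27: drop; pos5(id49) recv 39: drop; pos6(id26) recv 49: fwd; pos0(id67) recv 26: drop
Round 2: pos3(id27) recv 89: fwd; pos4(id39) recv 73: fwd; pos0(id67) recv 49: drop
Round 3: pos4(id39) recv 89: fwd; pos5(id49) recv 73: fwd
Round 4: pos5(id49) recv 89: fwd; pos6(id26) recv 73: fwd
Round 5: pos6(id26) recv 89: fwd; pos0(id67) recv 73: fwd
After round 5: 2 messages still in flight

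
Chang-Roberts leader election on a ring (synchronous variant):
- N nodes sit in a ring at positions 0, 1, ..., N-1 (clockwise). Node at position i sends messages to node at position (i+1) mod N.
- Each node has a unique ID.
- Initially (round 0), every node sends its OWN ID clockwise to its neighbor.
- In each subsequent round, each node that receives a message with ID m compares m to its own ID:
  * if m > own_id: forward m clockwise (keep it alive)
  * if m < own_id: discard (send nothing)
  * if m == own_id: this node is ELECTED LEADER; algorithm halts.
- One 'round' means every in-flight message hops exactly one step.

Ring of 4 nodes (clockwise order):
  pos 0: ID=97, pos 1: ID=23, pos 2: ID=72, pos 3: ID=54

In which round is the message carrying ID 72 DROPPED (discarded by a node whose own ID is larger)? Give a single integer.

Round 1: pos1(id23) recv 97: fwd; pos2(id72) recv 23: drop; pos3(id54) recv 72: fwd; pos0(id97) recv 54: drop
Round 2: pos2(id72) recv 97: fwd; pos0(id97) recv 72: drop
Round 3: pos3(id54) recv 97: fwd
Round 4: pos0(id97) recv 97: ELECTED
Message ID 72 originates at pos 2; dropped at pos 0 in round 2

Answer: 2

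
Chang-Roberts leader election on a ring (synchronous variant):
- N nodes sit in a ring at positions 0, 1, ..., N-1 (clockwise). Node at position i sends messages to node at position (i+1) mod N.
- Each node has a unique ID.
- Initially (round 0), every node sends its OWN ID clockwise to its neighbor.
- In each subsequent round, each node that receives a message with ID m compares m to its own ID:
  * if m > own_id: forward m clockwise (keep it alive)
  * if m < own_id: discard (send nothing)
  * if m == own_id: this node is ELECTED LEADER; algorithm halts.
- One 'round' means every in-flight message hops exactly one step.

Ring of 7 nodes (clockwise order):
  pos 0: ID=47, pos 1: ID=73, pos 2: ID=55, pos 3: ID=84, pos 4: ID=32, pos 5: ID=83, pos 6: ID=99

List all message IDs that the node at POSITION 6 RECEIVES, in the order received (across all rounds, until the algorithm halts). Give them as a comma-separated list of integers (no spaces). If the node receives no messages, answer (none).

Answer: 83,84,99

Derivation:
Round 1: pos1(id73) recv 47: drop; pos2(id55) recv 73: fwd; pos3(id84) recv 55: drop; pos4(id32) recv 84: fwd; pos5(id83) recv 32: drop; pos6(id99) recv 83: drop; pos0(id47) recv 99: fwd
Round 2: pos3(id84) recv 73: drop; pos5(id83) recv 84: fwd; pos1(id73) recv 99: fwd
Round 3: pos6(id99) recv 84: drop; pos2(id55) recv 99: fwd
Round 4: pos3(id84) recv 99: fwd
Round 5: pos4(id32) recv 99: fwd
Round 6: pos5(id83) recv 99: fwd
Round 7: pos6(id99) recv 99: ELECTED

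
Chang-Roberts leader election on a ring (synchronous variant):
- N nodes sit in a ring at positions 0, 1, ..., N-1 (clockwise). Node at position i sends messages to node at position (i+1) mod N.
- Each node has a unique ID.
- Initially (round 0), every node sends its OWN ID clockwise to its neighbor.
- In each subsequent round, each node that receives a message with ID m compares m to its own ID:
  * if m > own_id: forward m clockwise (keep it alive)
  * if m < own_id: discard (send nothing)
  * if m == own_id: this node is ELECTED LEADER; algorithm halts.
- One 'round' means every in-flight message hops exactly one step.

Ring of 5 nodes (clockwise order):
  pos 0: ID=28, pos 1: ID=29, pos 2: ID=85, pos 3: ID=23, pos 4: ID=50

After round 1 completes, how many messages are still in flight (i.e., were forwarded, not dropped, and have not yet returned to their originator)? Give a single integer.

Answer: 2

Derivation:
Round 1: pos1(id29) recv 28: drop; pos2(id85) recv 29: drop; pos3(id23) recv 85: fwd; pos4(id50) recv 23: drop; pos0(id28) recv 50: fwd
After round 1: 2 messages still in flight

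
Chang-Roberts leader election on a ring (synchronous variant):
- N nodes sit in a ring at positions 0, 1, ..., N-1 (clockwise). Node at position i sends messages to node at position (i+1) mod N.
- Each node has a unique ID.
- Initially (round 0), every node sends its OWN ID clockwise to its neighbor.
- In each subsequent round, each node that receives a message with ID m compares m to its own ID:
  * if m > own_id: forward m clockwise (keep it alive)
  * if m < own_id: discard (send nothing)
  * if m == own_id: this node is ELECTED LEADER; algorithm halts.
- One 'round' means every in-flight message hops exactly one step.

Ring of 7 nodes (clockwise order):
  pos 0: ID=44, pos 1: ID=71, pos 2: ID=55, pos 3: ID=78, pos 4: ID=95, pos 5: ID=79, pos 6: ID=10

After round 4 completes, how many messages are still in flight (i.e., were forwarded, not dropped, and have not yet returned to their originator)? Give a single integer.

Round 1: pos1(id71) recv 44: drop; pos2(id55) recv 71: fwd; pos3(id78) recv 55: drop; pos4(id95) recv 78: drop; pos5(id79) recv 95: fwd; pos6(id10) recv 79: fwd; pos0(id44) recv 10: drop
Round 2: pos3(id78) recv 71: drop; pos6(id10) recv 95: fwd; pos0(id44) recv 79: fwd
Round 3: pos0(id44) recv 95: fwd; pos1(id71) recv 79: fwd
Round 4: pos1(id71) recv 95: fwd; pos2(id55) recv 79: fwd
After round 4: 2 messages still in flight

Answer: 2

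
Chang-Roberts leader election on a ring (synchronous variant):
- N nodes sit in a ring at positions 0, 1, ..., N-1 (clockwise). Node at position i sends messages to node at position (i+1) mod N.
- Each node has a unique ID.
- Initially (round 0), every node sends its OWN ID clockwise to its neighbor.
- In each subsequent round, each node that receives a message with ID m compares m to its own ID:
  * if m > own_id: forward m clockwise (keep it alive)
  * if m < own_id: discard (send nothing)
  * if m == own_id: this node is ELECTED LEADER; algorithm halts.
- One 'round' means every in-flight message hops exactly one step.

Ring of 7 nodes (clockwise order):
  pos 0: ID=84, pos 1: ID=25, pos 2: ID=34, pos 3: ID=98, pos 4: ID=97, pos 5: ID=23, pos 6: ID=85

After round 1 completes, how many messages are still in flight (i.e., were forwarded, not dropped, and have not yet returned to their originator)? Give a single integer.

Answer: 4

Derivation:
Round 1: pos1(id25) recv 84: fwd; pos2(id34) recv 25: drop; pos3(id98) recv 34: drop; pos4(id97) recv 98: fwd; pos5(id23) recv 97: fwd; pos6(id85) recv 23: drop; pos0(id84) recv 85: fwd
After round 1: 4 messages still in flight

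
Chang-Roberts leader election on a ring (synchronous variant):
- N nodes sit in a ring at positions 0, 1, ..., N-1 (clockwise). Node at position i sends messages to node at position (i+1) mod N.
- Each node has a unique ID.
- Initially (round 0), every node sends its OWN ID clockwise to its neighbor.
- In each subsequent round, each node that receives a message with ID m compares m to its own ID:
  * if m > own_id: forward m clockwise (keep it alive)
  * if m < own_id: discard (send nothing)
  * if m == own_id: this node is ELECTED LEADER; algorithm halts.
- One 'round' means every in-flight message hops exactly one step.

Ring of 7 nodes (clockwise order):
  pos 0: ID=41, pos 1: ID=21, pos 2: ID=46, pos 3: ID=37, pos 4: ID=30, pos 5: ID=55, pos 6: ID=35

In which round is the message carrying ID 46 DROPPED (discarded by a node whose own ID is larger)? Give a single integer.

Answer: 3

Derivation:
Round 1: pos1(id21) recv 41: fwd; pos2(id46) recv 21: drop; pos3(id37) recv 46: fwd; pos4(id30) recv 37: fwd; pos5(id55) recv 30: drop; pos6(id35) recv 55: fwd; pos0(id41) recv 35: drop
Round 2: pos2(id46) recv 41: drop; pos4(id30) recv 46: fwd; pos5(id55) recv 37: drop; pos0(id41) recv 55: fwd
Round 3: pos5(id55) recv 46: drop; pos1(id21) recv 55: fwd
Round 4: pos2(id46) recv 55: fwd
Round 5: pos3(id37) recv 55: fwd
Round 6: pos4(id30) recv 55: fwd
Round 7: pos5(id55) recv 55: ELECTED
Message ID 46 originates at pos 2; dropped at pos 5 in round 3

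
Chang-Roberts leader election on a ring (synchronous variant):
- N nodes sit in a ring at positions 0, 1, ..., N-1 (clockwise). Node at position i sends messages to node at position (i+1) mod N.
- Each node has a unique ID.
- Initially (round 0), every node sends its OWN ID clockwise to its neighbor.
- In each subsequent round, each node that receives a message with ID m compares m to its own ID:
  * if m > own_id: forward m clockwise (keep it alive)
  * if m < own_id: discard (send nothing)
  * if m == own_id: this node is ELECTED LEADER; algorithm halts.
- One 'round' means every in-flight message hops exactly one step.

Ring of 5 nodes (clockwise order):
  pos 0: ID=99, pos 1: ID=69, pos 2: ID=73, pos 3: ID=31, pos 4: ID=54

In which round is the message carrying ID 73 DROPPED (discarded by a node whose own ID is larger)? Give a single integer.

Round 1: pos1(id69) recv 99: fwd; pos2(id73) recv 69: drop; pos3(id31) recv 73: fwd; pos4(id54) recv 31: drop; pos0(id99) recv 54: drop
Round 2: pos2(id73) recv 99: fwd; pos4(id54) recv 73: fwd
Round 3: pos3(id31) recv 99: fwd; pos0(id99) recv 73: drop
Round 4: pos4(id54) recv 99: fwd
Round 5: pos0(id99) recv 99: ELECTED
Message ID 73 originates at pos 2; dropped at pos 0 in round 3

Answer: 3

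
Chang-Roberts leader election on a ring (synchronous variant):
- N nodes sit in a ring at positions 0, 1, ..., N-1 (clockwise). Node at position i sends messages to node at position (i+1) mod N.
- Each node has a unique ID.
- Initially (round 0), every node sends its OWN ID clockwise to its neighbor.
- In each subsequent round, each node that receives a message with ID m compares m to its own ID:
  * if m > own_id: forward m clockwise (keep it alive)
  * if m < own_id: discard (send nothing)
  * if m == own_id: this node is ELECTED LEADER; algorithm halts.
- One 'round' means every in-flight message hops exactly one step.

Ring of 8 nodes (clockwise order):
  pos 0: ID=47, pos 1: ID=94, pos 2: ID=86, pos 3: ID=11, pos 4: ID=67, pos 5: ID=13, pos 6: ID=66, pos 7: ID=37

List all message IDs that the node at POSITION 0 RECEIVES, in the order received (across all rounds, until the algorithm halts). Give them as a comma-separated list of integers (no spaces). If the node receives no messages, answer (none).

Round 1: pos1(id94) recv 47: drop; pos2(id86) recv 94: fwd; pos3(id11) recv 86: fwd; pos4(id67) recv 11: drop; pos5(id13) recv 67: fwd; pos6(id66) recv 13: drop; pos7(id37) recv 66: fwd; pos0(id47) recv 37: drop
Round 2: pos3(id11) recv 94: fwd; pos4(id67) recv 86: fwd; pos6(id66) recv 67: fwd; pos0(id47) recv 66: fwd
Round 3: pos4(id67) recv 94: fwd; pos5(id13) recv 86: fwd; pos7(id37) recv 67: fwd; pos1(id94) recv 66: drop
Round 4: pos5(id13) recv 94: fwd; pos6(id66) recv 86: fwd; pos0(id47) recv 67: fwd
Round 5: pos6(id66) recv 94: fwd; pos7(id37) recv 86: fwd; pos1(id94) recv 67: drop
Round 6: pos7(id37) recv 94: fwd; pos0(id47) recv 86: fwd
Round 7: pos0(id47) recv 94: fwd; pos1(id94) recv 86: drop
Round 8: pos1(id94) recv 94: ELECTED

Answer: 37,66,67,86,94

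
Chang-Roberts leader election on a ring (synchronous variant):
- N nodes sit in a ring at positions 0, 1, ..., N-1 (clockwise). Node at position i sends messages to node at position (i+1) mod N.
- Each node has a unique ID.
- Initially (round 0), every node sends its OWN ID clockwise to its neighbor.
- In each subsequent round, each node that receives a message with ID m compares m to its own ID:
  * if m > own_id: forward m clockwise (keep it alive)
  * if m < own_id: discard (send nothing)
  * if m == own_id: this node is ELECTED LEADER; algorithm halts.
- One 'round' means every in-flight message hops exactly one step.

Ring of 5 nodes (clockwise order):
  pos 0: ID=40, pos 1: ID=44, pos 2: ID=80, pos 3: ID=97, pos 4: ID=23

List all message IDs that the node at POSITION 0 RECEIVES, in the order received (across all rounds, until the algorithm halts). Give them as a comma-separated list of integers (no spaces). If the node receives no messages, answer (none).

Answer: 23,97

Derivation:
Round 1: pos1(id44) recv 40: drop; pos2(id80) recv 44: drop; pos3(id97) recv 80: drop; pos4(id23) recv 97: fwd; pos0(id40) recv 23: drop
Round 2: pos0(id40) recv 97: fwd
Round 3: pos1(id44) recv 97: fwd
Round 4: pos2(id80) recv 97: fwd
Round 5: pos3(id97) recv 97: ELECTED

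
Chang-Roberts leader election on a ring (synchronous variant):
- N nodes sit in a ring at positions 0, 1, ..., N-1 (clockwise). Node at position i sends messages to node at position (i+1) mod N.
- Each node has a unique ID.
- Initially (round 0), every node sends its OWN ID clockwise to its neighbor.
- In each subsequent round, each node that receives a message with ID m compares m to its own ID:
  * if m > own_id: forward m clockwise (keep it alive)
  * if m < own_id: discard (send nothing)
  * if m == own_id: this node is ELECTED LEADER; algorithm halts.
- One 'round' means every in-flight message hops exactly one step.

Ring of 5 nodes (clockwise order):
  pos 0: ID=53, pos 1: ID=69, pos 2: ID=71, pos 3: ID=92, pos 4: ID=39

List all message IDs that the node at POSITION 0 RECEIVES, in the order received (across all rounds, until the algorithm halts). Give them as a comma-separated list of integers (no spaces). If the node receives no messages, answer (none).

Round 1: pos1(id69) recv 53: drop; pos2(id71) recv 69: drop; pos3(id92) recv 71: drop; pos4(id39) recv 92: fwd; pos0(id53) recv 39: drop
Round 2: pos0(id53) recv 92: fwd
Round 3: pos1(id69) recv 92: fwd
Round 4: pos2(id71) recv 92: fwd
Round 5: pos3(id92) recv 92: ELECTED

Answer: 39,92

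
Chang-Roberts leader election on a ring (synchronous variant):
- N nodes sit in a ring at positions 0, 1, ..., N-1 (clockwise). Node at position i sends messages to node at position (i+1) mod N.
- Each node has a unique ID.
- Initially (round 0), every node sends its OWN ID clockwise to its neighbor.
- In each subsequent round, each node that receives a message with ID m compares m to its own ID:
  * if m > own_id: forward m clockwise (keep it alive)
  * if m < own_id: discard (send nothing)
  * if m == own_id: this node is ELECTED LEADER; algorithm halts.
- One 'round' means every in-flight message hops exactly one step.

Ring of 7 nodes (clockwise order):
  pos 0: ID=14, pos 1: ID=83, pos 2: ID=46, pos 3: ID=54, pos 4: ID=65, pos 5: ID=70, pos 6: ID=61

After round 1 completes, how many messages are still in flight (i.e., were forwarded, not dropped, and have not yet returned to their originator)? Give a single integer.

Round 1: pos1(id83) recv 14: drop; pos2(id46) recv 83: fwd; pos3(id54) recv 46: drop; pos4(id65) recv 54: drop; pos5(id70) recv 65: drop; pos6(id61) recv 70: fwd; pos0(id14) recv 61: fwd
After round 1: 3 messages still in flight

Answer: 3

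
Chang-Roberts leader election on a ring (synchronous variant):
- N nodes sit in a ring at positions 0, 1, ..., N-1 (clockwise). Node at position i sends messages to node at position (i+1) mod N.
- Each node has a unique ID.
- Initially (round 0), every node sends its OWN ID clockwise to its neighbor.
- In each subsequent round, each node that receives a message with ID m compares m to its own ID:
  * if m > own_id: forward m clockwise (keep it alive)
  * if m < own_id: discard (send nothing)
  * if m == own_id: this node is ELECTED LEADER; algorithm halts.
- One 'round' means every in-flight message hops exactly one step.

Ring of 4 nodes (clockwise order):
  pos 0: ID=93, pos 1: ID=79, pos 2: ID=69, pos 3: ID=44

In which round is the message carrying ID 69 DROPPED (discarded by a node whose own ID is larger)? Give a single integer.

Answer: 2

Derivation:
Round 1: pos1(id79) recv 93: fwd; pos2(id69) recv 79: fwd; pos3(id44) recv 69: fwd; pos0(id93) recv 44: drop
Round 2: pos2(id69) recv 93: fwd; pos3(id44) recv 79: fwd; pos0(id93) recv 69: drop
Round 3: pos3(id44) recv 93: fwd; pos0(id93) recv 79: drop
Round 4: pos0(id93) recv 93: ELECTED
Message ID 69 originates at pos 2; dropped at pos 0 in round 2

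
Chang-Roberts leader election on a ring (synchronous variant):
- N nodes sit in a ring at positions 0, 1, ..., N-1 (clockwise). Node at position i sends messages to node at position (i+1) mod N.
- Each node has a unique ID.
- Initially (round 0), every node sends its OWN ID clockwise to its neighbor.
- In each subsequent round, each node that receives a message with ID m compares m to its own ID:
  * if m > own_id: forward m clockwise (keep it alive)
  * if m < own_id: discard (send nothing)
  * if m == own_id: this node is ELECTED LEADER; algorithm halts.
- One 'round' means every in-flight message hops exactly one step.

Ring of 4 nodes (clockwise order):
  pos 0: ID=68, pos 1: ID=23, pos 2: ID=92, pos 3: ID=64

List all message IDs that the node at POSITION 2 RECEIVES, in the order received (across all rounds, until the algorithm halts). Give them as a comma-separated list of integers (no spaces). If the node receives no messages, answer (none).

Answer: 23,68,92

Derivation:
Round 1: pos1(id23) recv 68: fwd; pos2(id92) recv 23: drop; pos3(id64) recv 92: fwd; pos0(id68) recv 64: drop
Round 2: pos2(id92) recv 68: drop; pos0(id68) recv 92: fwd
Round 3: pos1(id23) recv 92: fwd
Round 4: pos2(id92) recv 92: ELECTED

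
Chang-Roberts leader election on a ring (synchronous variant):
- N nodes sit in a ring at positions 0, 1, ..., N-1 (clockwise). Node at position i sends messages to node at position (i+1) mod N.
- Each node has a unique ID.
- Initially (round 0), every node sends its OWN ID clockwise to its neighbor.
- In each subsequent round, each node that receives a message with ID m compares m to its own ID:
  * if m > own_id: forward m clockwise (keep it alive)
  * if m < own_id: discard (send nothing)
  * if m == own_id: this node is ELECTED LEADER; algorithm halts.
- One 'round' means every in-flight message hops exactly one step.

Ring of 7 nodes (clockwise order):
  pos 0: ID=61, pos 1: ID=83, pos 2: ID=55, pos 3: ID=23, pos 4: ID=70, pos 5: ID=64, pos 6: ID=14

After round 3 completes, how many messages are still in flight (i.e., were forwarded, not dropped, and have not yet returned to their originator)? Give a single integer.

Answer: 2

Derivation:
Round 1: pos1(id83) recv 61: drop; pos2(id55) recv 83: fwd; pos3(id23) recv 55: fwd; pos4(id70) recv 23: drop; pos5(id64) recv 70: fwd; pos6(id14) recv 64: fwd; pos0(id61) recv 14: drop
Round 2: pos3(id23) recv 83: fwd; pos4(id70) recv 55: drop; pos6(id14) recv 70: fwd; pos0(id61) recv 64: fwd
Round 3: pos4(id70) recv 83: fwd; pos0(id61) recv 70: fwd; pos1(id83) recv 64: drop
After round 3: 2 messages still in flight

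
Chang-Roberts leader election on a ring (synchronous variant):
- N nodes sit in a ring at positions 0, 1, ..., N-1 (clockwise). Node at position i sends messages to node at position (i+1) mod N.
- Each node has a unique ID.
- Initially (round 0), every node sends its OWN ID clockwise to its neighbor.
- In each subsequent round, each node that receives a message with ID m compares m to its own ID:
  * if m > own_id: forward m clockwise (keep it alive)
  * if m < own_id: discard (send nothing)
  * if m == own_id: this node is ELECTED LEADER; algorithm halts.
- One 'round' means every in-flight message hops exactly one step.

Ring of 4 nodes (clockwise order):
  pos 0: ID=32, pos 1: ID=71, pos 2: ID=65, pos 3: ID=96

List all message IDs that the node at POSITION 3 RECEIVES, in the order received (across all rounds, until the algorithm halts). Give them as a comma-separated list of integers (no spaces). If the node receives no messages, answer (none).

Answer: 65,71,96

Derivation:
Round 1: pos1(id71) recv 32: drop; pos2(id65) recv 71: fwd; pos3(id96) recv 65: drop; pos0(id32) recv 96: fwd
Round 2: pos3(id96) recv 71: drop; pos1(id71) recv 96: fwd
Round 3: pos2(id65) recv 96: fwd
Round 4: pos3(id96) recv 96: ELECTED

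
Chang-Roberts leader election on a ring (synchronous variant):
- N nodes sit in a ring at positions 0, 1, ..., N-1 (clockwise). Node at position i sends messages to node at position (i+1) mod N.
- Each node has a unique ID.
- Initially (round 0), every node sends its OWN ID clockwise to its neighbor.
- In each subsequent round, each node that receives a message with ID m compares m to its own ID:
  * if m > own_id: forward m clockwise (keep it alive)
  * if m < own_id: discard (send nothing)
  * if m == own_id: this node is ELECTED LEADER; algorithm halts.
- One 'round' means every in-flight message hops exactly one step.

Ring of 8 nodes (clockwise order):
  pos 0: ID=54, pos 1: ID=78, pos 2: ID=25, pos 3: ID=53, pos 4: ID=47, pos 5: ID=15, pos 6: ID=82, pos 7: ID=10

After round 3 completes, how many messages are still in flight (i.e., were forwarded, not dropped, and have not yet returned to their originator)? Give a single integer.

Round 1: pos1(id78) recv 54: drop; pos2(id25) recv 78: fwd; pos3(id53) recv 25: drop; pos4(id47) recv 53: fwd; pos5(id15) recv 47: fwd; pos6(id82) recv 15: drop; pos7(id10) recv 82: fwd; pos0(id54) recv 10: drop
Round 2: pos3(id53) recv 78: fwd; pos5(id15) recv 53: fwd; pos6(id82) recv 47: drop; pos0(id54) recv 82: fwd
Round 3: pos4(id47) recv 78: fwd; pos6(id82) recv 53: drop; pos1(id78) recv 82: fwd
After round 3: 2 messages still in flight

Answer: 2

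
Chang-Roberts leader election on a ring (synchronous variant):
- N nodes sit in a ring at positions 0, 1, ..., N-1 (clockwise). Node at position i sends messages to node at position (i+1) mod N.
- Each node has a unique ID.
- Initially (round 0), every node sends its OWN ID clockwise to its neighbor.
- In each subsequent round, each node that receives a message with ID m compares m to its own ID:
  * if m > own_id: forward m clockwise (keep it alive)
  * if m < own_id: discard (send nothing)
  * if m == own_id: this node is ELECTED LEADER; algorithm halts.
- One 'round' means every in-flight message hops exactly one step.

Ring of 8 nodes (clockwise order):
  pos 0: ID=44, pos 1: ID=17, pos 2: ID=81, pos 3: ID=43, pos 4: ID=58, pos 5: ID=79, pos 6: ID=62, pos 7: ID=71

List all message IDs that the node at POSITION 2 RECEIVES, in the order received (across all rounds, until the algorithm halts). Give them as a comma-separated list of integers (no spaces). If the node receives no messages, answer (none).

Round 1: pos1(id17) recv 44: fwd; pos2(id81) recv 17: drop; pos3(id43) recv 81: fwd; pos4(id58) recv 43: drop; pos5(id79) recv 58: drop; pos6(id62) recv 79: fwd; pos7(id71) recv 62: drop; pos0(id44) recv 71: fwd
Round 2: pos2(id81) recv 44: drop; pos4(id58) recv 81: fwd; pos7(id71) recv 79: fwd; pos1(id17) recv 71: fwd
Round 3: pos5(id79) recv 81: fwd; pos0(id44) recv 79: fwd; pos2(id81) recv 71: drop
Round 4: pos6(id62) recv 81: fwd; pos1(id17) recv 79: fwd
Round 5: pos7(id71) recv 81: fwd; pos2(id81) recv 79: drop
Round 6: pos0(id44) recv 81: fwd
Round 7: pos1(id17) recv 81: fwd
Round 8: pos2(id81) recv 81: ELECTED

Answer: 17,44,71,79,81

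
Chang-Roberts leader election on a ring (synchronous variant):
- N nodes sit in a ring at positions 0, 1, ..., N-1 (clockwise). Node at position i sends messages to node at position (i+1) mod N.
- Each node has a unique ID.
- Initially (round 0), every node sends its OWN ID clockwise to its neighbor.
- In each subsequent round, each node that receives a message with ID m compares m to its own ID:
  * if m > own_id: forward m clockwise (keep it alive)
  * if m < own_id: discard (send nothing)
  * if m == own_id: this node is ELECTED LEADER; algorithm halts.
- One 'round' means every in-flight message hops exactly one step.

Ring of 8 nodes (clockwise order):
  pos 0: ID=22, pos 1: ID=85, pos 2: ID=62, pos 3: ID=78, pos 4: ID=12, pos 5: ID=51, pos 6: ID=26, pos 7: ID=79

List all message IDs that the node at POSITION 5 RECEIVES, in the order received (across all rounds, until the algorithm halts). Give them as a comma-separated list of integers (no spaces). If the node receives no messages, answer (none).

Answer: 12,78,85

Derivation:
Round 1: pos1(id85) recv 22: drop; pos2(id62) recv 85: fwd; pos3(id78) recv 62: drop; pos4(id12) recv 78: fwd; pos5(id51) recv 12: drop; pos6(id26) recv 51: fwd; pos7(id79) recv 26: drop; pos0(id22) recv 79: fwd
Round 2: pos3(id78) recv 85: fwd; pos5(id51) recv 78: fwd; pos7(id79) recv 51: drop; pos1(id85) recv 79: drop
Round 3: pos4(id12) recv 85: fwd; pos6(id26) recv 78: fwd
Round 4: pos5(id51) recv 85: fwd; pos7(id79) recv 78: drop
Round 5: pos6(id26) recv 85: fwd
Round 6: pos7(id79) recv 85: fwd
Round 7: pos0(id22) recv 85: fwd
Round 8: pos1(id85) recv 85: ELECTED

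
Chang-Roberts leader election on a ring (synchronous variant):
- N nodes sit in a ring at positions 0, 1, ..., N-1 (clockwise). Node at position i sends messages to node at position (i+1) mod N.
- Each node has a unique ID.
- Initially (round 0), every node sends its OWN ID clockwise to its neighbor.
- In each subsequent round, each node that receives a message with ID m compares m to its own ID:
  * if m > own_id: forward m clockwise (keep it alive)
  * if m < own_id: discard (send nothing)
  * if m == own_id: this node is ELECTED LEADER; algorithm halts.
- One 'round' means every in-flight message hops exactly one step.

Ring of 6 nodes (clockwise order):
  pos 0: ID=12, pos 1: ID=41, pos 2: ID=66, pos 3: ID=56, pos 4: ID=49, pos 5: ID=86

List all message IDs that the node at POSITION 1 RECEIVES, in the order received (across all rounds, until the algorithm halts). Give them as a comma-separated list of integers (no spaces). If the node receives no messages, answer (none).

Round 1: pos1(id41) recv 12: drop; pos2(id66) recv 41: drop; pos3(id56) recv 66: fwd; pos4(id49) recv 56: fwd; pos5(id86) recv 49: drop; pos0(id12) recv 86: fwd
Round 2: pos4(id49) recv 66: fwd; pos5(id86) recv 56: drop; pos1(id41) recv 86: fwd
Round 3: pos5(id86) recv 66: drop; pos2(id66) recv 86: fwd
Round 4: pos3(id56) recv 86: fwd
Round 5: pos4(id49) recv 86: fwd
Round 6: pos5(id86) recv 86: ELECTED

Answer: 12,86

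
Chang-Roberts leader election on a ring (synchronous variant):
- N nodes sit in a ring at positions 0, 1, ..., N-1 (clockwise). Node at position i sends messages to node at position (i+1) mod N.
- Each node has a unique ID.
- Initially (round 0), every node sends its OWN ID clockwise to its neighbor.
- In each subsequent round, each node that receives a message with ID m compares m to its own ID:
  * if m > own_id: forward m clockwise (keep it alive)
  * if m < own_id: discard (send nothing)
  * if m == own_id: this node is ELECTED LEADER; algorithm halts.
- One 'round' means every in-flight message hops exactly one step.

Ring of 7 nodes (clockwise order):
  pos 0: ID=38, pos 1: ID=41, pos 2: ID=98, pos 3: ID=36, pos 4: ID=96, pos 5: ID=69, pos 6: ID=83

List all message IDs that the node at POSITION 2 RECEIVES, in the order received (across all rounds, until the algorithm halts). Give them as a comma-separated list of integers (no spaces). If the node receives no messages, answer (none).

Answer: 41,83,96,98

Derivation:
Round 1: pos1(id41) recv 38: drop; pos2(id98) recv 41: drop; pos3(id36) recv 98: fwd; pos4(id96) recv 36: drop; pos5(id69) recv 96: fwd; pos6(id83) recv 69: drop; pos0(id38) recv 83: fwd
Round 2: pos4(id96) recv 98: fwd; pos6(id83) recv 96: fwd; pos1(id41) recv 83: fwd
Round 3: pos5(id69) recv 98: fwd; pos0(id38) recv 96: fwd; pos2(id98) recv 83: drop
Round 4: pos6(id83) recv 98: fwd; pos1(id41) recv 96: fwd
Round 5: pos0(id38) recv 98: fwd; pos2(id98) recv 96: drop
Round 6: pos1(id41) recv 98: fwd
Round 7: pos2(id98) recv 98: ELECTED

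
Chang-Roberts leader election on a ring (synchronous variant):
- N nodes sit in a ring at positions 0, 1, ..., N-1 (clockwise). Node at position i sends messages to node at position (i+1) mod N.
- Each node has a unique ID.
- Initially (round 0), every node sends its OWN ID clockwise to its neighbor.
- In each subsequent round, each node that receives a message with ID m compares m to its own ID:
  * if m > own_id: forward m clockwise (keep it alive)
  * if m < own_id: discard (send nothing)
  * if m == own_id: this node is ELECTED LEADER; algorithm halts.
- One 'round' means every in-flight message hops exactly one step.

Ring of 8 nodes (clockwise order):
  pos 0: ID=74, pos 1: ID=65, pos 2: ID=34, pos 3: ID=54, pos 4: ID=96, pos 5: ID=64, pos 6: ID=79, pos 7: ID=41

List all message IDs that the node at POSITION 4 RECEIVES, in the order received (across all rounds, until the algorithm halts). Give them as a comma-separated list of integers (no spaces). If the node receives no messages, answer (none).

Answer: 54,65,74,79,96

Derivation:
Round 1: pos1(id65) recv 74: fwd; pos2(id34) recv 65: fwd; pos3(id54) recv 34: drop; pos4(id96) recv 54: drop; pos5(id64) recv 96: fwd; pos6(id79) recv 64: drop; pos7(id41) recv 79: fwd; pos0(id74) recv 41: drop
Round 2: pos2(id34) recv 74: fwd; pos3(id54) recv 65: fwd; pos6(id79) recv 96: fwd; pos0(id74) recv 79: fwd
Round 3: pos3(id54) recv 74: fwd; pos4(id96) recv 65: drop; pos7(id41) recv 96: fwd; pos1(id65) recv 79: fwd
Round 4: pos4(id96) recv 74: drop; pos0(id74) recv 96: fwd; pos2(id34) recv 79: fwd
Round 5: pos1(id65) recv 96: fwd; pos3(id54) recv 79: fwd
Round 6: pos2(id34) recv 96: fwd; pos4(id96) recv 79: drop
Round 7: pos3(id54) recv 96: fwd
Round 8: pos4(id96) recv 96: ELECTED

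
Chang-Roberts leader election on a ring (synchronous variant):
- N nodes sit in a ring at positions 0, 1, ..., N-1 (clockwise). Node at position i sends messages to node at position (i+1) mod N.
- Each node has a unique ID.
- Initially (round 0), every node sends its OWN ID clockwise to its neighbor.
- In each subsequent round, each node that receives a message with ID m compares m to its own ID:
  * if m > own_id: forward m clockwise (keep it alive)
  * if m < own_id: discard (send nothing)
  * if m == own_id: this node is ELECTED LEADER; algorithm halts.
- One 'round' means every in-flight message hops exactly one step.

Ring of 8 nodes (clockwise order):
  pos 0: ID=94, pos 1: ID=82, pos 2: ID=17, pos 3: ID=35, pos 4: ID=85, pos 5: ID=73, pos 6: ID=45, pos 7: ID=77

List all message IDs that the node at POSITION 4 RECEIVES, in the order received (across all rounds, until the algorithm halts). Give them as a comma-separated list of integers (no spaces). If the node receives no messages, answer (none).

Answer: 35,82,94

Derivation:
Round 1: pos1(id82) recv 94: fwd; pos2(id17) recv 82: fwd; pos3(id35) recv 17: drop; pos4(id85) recv 35: drop; pos5(id73) recv 85: fwd; pos6(id45) recv 73: fwd; pos7(id77) recv 45: drop; pos0(id94) recv 77: drop
Round 2: pos2(id17) recv 94: fwd; pos3(id35) recv 82: fwd; pos6(id45) recv 85: fwd; pos7(id77) recv 73: drop
Round 3: pos3(id35) recv 94: fwd; pos4(id85) recv 82: drop; pos7(id77) recv 85: fwd
Round 4: pos4(id85) recv 94: fwd; pos0(id94) recv 85: drop
Round 5: pos5(id73) recv 94: fwd
Round 6: pos6(id45) recv 94: fwd
Round 7: pos7(id77) recv 94: fwd
Round 8: pos0(id94) recv 94: ELECTED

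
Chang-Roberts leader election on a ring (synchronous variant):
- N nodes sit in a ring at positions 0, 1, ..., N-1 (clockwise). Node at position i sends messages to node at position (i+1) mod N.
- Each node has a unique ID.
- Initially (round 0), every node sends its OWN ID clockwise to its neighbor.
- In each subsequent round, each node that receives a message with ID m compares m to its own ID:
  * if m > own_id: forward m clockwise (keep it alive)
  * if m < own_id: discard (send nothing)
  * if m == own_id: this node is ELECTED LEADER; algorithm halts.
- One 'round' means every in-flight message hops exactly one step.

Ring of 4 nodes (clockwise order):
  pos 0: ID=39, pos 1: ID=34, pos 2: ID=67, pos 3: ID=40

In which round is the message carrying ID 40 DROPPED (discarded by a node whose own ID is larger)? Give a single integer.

Answer: 3

Derivation:
Round 1: pos1(id34) recv 39: fwd; pos2(id67) recv 34: drop; pos3(id40) recv 67: fwd; pos0(id39) recv 40: fwd
Round 2: pos2(id67) recv 39: drop; pos0(id39) recv 67: fwd; pos1(id34) recv 40: fwd
Round 3: pos1(id34) recv 67: fwd; pos2(id67) recv 40: drop
Round 4: pos2(id67) recv 67: ELECTED
Message ID 40 originates at pos 3; dropped at pos 2 in round 3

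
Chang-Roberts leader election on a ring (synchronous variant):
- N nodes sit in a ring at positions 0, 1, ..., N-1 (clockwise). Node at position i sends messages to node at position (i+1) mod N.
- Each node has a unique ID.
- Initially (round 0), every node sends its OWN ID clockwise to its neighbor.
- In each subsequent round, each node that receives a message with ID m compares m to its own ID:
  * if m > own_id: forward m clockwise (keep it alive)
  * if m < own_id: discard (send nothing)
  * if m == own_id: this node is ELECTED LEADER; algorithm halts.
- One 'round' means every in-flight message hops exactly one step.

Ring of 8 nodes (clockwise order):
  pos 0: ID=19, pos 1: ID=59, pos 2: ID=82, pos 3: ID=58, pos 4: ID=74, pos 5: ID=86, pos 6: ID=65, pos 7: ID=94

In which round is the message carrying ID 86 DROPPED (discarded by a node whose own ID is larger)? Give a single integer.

Round 1: pos1(id59) recv 19: drop; pos2(id82) recv 59: drop; pos3(id58) recv 82: fwd; pos4(id74) recv 58: drop; pos5(id86) recv 74: drop; pos6(id65) recv 86: fwd; pos7(id94) recv 65: drop; pos0(id19) recv 94: fwd
Round 2: pos4(id74) recv 82: fwd; pos7(id94) recv 86: drop; pos1(id59) recv 94: fwd
Round 3: pos5(id86) recv 82: drop; pos2(id82) recv 94: fwd
Round 4: pos3(id58) recv 94: fwd
Round 5: pos4(id74) recv 94: fwd
Round 6: pos5(id86) recv 94: fwd
Round 7: pos6(id65) recv 94: fwd
Round 8: pos7(id94) recv 94: ELECTED
Message ID 86 originates at pos 5; dropped at pos 7 in round 2

Answer: 2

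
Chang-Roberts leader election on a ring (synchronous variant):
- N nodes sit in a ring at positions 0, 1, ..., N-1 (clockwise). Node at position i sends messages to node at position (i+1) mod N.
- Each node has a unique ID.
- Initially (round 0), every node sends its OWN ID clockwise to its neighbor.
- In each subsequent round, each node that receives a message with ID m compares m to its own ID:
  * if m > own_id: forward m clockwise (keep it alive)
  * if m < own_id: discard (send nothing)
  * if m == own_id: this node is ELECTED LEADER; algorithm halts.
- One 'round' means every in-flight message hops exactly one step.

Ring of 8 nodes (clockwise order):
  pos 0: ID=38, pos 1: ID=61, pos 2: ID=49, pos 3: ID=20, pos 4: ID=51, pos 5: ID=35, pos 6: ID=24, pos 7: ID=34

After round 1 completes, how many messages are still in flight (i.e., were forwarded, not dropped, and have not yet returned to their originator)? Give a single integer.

Round 1: pos1(id61) recv 38: drop; pos2(id49) recv 61: fwd; pos3(id20) recv 49: fwd; pos4(id51) recv 20: drop; pos5(id35) recv 51: fwd; pos6(id24) recv 35: fwd; pos7(id34) recv 24: drop; pos0(id38) recv 34: drop
After round 1: 4 messages still in flight

Answer: 4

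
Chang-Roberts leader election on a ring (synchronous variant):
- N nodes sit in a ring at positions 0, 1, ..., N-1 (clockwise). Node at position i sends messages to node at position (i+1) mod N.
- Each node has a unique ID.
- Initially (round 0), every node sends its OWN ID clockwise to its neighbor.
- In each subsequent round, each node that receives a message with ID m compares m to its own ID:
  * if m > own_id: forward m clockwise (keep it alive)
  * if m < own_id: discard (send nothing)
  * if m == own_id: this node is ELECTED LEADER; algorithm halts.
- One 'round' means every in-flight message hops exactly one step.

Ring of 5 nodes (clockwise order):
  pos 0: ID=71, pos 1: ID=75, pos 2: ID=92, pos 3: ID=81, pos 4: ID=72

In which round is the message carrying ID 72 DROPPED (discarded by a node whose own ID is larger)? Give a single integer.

Answer: 2

Derivation:
Round 1: pos1(id75) recv 71: drop; pos2(id92) recv 75: drop; pos3(id81) recv 92: fwd; pos4(id72) recv 81: fwd; pos0(id71) recv 72: fwd
Round 2: pos4(id72) recv 92: fwd; pos0(id71) recv 81: fwd; pos1(id75) recv 72: drop
Round 3: pos0(id71) recv 92: fwd; pos1(id75) recv 81: fwd
Round 4: pos1(id75) recv 92: fwd; pos2(id92) recv 81: drop
Round 5: pos2(id92) recv 92: ELECTED
Message ID 72 originates at pos 4; dropped at pos 1 in round 2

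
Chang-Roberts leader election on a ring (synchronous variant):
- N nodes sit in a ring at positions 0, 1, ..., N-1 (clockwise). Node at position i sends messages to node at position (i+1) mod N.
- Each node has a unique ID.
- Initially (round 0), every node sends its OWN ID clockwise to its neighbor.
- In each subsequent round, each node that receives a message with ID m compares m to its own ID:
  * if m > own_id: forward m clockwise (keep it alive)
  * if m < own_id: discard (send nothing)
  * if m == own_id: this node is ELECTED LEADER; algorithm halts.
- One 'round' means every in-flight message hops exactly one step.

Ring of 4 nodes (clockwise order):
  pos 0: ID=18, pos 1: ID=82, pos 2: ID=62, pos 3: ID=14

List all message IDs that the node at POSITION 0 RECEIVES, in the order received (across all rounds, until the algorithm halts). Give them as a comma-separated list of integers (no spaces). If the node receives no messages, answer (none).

Round 1: pos1(id82) recv 18: drop; pos2(id62) recv 82: fwd; pos3(id14) recv 62: fwd; pos0(id18) recv 14: drop
Round 2: pos3(id14) recv 82: fwd; pos0(id18) recv 62: fwd
Round 3: pos0(id18) recv 82: fwd; pos1(id82) recv 62: drop
Round 4: pos1(id82) recv 82: ELECTED

Answer: 14,62,82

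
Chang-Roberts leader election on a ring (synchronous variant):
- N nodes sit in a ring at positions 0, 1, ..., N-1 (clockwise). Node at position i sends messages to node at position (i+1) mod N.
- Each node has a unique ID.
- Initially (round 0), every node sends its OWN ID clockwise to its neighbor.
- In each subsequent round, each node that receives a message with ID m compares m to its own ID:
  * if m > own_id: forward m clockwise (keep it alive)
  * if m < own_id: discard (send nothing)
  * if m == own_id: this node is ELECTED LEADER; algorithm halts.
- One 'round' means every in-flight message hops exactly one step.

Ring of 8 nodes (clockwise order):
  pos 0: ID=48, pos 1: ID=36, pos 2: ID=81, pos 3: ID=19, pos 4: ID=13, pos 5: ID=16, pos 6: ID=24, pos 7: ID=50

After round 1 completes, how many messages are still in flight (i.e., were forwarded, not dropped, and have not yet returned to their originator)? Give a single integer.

Answer: 4

Derivation:
Round 1: pos1(id36) recv 48: fwd; pos2(id81) recv 36: drop; pos3(id19) recv 81: fwd; pos4(id13) recv 19: fwd; pos5(id16) recv 13: drop; pos6(id24) recv 16: drop; pos7(id50) recv 24: drop; pos0(id48) recv 50: fwd
After round 1: 4 messages still in flight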